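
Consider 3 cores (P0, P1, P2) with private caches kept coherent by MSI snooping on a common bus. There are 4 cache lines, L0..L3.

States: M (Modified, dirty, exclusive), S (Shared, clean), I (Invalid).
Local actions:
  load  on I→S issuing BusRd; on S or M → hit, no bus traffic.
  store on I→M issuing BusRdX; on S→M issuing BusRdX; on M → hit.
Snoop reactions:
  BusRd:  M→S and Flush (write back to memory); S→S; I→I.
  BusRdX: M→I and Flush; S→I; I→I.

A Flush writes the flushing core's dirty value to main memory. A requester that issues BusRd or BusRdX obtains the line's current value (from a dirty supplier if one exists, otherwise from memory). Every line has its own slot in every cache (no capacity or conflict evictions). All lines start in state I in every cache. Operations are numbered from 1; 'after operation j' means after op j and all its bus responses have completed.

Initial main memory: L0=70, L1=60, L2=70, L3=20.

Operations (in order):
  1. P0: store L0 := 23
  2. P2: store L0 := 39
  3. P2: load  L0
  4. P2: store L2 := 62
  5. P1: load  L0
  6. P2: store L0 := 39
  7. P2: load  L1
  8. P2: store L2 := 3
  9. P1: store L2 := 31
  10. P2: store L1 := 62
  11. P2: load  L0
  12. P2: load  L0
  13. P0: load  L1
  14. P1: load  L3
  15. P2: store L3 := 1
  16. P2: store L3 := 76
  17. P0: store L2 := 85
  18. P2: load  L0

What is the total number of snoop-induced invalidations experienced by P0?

  op1 P0: store L0 := 23 → M/I/I on L0; bus BusRdX; mem=70
  op2 P2: store L0 := 39 → I/I/M on L0; bus BusRdX Flush; mem=23
  op3 P2: load  L0 → I/I/M on L0; bus (none); mem=23
  op4 P2: store L2 := 62 → I/I/M on L2; bus BusRdX; mem=70
  op5 P1: load  L0 → I/S/S on L0; bus BusRd Flush; mem=39
  op6 P2: store L0 := 39 → I/I/M on L0; bus BusRdX; mem=39
  op7 P2: load  L1 → I/I/S on L1; bus BusRd; mem=60
  op8 P2: store L2 := 3 → I/I/M on L2; bus (none); mem=70
  op9 P1: store L2 := 31 → I/M/I on L2; bus BusRdX Flush; mem=3
  op10 P2: store L1 := 62 → I/I/M on L1; bus BusRdX; mem=60
  op11 P2: load  L0 → I/I/M on L0; bus (none); mem=39
  op12 P2: load  L0 → I/I/M on L0; bus (none); mem=39
  op13 P0: load  L1 → S/I/S on L1; bus BusRd Flush; mem=62
  op14 P1: load  L3 → I/S/I on L3; bus BusRd; mem=20
  op15 P2: store L3 := 1 → I/I/M on L3; bus BusRdX; mem=20
  op16 P2: store L3 := 76 → I/I/M on L3; bus (none); mem=20
  op17 P0: store L2 := 85 → M/I/I on L2; bus BusRdX Flush; mem=31
  op18 P2: load  L0 → I/I/M on L0; bus (none); mem=39

invalidations = 1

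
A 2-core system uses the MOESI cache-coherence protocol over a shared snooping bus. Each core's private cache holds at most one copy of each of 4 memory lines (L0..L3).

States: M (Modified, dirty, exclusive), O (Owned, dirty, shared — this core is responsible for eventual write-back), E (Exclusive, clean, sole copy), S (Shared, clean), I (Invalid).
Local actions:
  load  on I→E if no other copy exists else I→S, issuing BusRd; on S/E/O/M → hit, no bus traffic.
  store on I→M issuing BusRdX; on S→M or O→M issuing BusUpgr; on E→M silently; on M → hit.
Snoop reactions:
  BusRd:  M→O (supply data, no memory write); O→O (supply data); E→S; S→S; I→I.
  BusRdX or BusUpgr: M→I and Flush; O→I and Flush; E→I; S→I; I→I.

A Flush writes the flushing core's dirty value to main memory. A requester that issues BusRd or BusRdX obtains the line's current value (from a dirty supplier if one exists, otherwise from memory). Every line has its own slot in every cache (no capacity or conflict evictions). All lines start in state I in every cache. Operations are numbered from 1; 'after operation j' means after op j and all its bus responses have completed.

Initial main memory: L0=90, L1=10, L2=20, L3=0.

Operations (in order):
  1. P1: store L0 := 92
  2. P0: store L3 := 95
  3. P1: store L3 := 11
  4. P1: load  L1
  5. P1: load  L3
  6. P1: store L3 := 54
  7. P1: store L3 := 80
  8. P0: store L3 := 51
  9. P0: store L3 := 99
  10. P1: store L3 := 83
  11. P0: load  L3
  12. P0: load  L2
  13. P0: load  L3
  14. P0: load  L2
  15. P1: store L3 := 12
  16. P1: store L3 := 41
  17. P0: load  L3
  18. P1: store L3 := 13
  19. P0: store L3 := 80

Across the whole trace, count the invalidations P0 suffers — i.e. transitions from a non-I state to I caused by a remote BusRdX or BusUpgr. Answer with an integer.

invalidations = 4

[1] P1: store L0 := 92 | P0:I, P1:M(92) | bus: BusRdX
[2] P0: store L3 := 95 | P0:M(95), P1:I | bus: BusRdX
[3] P1: store L3 := 11 | P0:I, P1:M(11) | bus: BusRdX,Flush
[4] P1: load  L1 | P0:I, P1:E(10) | bus: BusRd
[5] P1: load  L3 | P0:I, P1:M(11) | bus: none
[6] P1: store L3 := 54 | P0:I, P1:M(54) | bus: none
[7] P1: store L3 := 80 | P0:I, P1:M(80) | bus: none
[8] P0: store L3 := 51 | P0:M(51), P1:I | bus: BusRdX,Flush
[9] P0: store L3 := 99 | P0:M(99), P1:I | bus: none
[10] P1: store L3 := 83 | P0:I, P1:M(83) | bus: BusRdX,Flush
[11] P0: load  L3 | P0:S(83), P1:O(83) | bus: BusRd
[12] P0: load  L2 | P0:E(20), P1:I | bus: BusRd
[13] P0: load  L3 | P0:S(83), P1:O(83) | bus: none
[14] P0: load  L2 | P0:E(20), P1:I | bus: none
[15] P1: store L3 := 12 | P0:I, P1:M(12) | bus: BusUpgr
[16] P1: store L3 := 41 | P0:I, P1:M(41) | bus: none
[17] P0: load  L3 | P0:S(41), P1:O(41) | bus: BusRd
[18] P1: store L3 := 13 | P0:I, P1:M(13) | bus: BusUpgr
[19] P0: store L3 := 80 | P0:M(80), P1:I | bus: BusRdX,Flush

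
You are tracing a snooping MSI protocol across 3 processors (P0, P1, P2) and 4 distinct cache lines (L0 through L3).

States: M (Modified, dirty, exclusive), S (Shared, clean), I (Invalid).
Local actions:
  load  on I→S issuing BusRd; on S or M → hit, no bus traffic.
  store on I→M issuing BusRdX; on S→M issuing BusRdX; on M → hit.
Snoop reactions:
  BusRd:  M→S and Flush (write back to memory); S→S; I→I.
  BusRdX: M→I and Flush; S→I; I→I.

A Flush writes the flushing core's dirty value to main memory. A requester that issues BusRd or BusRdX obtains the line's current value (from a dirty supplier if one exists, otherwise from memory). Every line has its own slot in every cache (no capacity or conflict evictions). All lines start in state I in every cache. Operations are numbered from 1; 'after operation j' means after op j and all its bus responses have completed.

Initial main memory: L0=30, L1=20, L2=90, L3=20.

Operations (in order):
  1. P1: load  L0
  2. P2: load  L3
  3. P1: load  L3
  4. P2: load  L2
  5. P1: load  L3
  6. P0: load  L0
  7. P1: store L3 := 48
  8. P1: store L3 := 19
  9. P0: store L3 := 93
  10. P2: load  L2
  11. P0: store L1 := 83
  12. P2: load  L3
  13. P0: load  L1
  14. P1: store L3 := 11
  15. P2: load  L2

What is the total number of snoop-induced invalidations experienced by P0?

1. P1: load  L0  bus=[BusRd]  L0: P0=I P1=S P2=I  mem[L0]=30
2. P2: load  L3  bus=[BusRd]  L3: P0=I P1=I P2=S  mem[L3]=20
3. P1: load  L3  bus=[BusRd]  L3: P0=I P1=S P2=S  mem[L3]=20
4. P2: load  L2  bus=[BusRd]  L2: P0=I P1=I P2=S  mem[L2]=90
5. P1: load  L3  bus=[-]  L3: P0=I P1=S P2=S  mem[L3]=20
6. P0: load  L0  bus=[BusRd]  L0: P0=S P1=S P2=I  mem[L0]=30
7. P1: store L3 := 48  bus=[BusRdX]  L3: P0=I P1=M P2=I  mem[L3]=20
8. P1: store L3 := 19  bus=[-]  L3: P0=I P1=M P2=I  mem[L3]=20
9. P0: store L3 := 93  bus=[BusRdX,Flush]  L3: P0=M P1=I P2=I  mem[L3]=19
10. P2: load  L2  bus=[-]  L2: P0=I P1=I P2=S  mem[L2]=90
11. P0: store L1 := 83  bus=[BusRdX]  L1: P0=M P1=I P2=I  mem[L1]=20
12. P2: load  L3  bus=[BusRd,Flush]  L3: P0=S P1=I P2=S  mem[L3]=93
13. P0: load  L1  bus=[-]  L1: P0=M P1=I P2=I  mem[L1]=20
14. P1: store L3 := 11  bus=[BusRdX]  L3: P0=I P1=M P2=I  mem[L3]=93
15. P2: load  L2  bus=[-]  L2: P0=I P1=I P2=S  mem[L2]=90

invalidations = 1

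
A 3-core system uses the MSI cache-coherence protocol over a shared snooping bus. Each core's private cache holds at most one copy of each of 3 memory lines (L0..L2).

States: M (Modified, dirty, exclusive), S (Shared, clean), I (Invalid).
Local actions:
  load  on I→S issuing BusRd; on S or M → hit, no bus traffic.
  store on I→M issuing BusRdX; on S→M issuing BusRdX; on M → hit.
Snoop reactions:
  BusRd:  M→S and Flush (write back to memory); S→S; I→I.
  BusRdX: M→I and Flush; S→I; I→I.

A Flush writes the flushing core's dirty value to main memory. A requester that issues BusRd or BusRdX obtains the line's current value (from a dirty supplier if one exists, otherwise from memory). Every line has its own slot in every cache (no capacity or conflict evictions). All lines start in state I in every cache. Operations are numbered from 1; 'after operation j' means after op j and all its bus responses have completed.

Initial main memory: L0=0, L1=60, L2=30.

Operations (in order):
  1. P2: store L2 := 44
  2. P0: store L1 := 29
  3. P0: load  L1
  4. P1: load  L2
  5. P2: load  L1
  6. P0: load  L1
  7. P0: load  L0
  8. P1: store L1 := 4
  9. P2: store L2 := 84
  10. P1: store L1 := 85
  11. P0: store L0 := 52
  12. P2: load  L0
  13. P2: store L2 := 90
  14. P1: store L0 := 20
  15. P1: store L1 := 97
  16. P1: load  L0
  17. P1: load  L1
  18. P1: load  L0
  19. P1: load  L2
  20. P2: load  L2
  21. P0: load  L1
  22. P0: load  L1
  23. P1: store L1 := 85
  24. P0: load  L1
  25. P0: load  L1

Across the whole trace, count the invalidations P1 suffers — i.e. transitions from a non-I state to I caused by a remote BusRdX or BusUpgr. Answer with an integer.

[1] P2: store L2 := 44 | P0:I, P1:I, P2:M(44) | bus: BusRdX
[2] P0: store L1 := 29 | P0:M(29), P1:I, P2:I | bus: BusRdX
[3] P0: load  L1 | P0:M(29), P1:I, P2:I | bus: none
[4] P1: load  L2 | P0:I, P1:S(44), P2:S(44) | bus: BusRd,Flush
[5] P2: load  L1 | P0:S(29), P1:I, P2:S(29) | bus: BusRd,Flush
[6] P0: load  L1 | P0:S(29), P1:I, P2:S(29) | bus: none
[7] P0: load  L0 | P0:S(0), P1:I, P2:I | bus: BusRd
[8] P1: store L1 := 4 | P0:I, P1:M(4), P2:I | bus: BusRdX
[9] P2: store L2 := 84 | P0:I, P1:I, P2:M(84) | bus: BusRdX
[10] P1: store L1 := 85 | P0:I, P1:M(85), P2:I | bus: none
[11] P0: store L0 := 52 | P0:M(52), P1:I, P2:I | bus: BusRdX
[12] P2: load  L0 | P0:S(52), P1:I, P2:S(52) | bus: BusRd,Flush
[13] P2: store L2 := 90 | P0:I, P1:I, P2:M(90) | bus: none
[14] P1: store L0 := 20 | P0:I, P1:M(20), P2:I | bus: BusRdX
[15] P1: store L1 := 97 | P0:I, P1:M(97), P2:I | bus: none
[16] P1: load  L0 | P0:I, P1:M(20), P2:I | bus: none
[17] P1: load  L1 | P0:I, P1:M(97), P2:I | bus: none
[18] P1: load  L0 | P0:I, P1:M(20), P2:I | bus: none
[19] P1: load  L2 | P0:I, P1:S(90), P2:S(90) | bus: BusRd,Flush
[20] P2: load  L2 | P0:I, P1:S(90), P2:S(90) | bus: none
[21] P0: load  L1 | P0:S(97), P1:S(97), P2:I | bus: BusRd,Flush
[22] P0: load  L1 | P0:S(97), P1:S(97), P2:I | bus: none
[23] P1: store L1 := 85 | P0:I, P1:M(85), P2:I | bus: BusRdX
[24] P0: load  L1 | P0:S(85), P1:S(85), P2:I | bus: BusRd,Flush
[25] P0: load  L1 | P0:S(85), P1:S(85), P2:I | bus: none

invalidations = 1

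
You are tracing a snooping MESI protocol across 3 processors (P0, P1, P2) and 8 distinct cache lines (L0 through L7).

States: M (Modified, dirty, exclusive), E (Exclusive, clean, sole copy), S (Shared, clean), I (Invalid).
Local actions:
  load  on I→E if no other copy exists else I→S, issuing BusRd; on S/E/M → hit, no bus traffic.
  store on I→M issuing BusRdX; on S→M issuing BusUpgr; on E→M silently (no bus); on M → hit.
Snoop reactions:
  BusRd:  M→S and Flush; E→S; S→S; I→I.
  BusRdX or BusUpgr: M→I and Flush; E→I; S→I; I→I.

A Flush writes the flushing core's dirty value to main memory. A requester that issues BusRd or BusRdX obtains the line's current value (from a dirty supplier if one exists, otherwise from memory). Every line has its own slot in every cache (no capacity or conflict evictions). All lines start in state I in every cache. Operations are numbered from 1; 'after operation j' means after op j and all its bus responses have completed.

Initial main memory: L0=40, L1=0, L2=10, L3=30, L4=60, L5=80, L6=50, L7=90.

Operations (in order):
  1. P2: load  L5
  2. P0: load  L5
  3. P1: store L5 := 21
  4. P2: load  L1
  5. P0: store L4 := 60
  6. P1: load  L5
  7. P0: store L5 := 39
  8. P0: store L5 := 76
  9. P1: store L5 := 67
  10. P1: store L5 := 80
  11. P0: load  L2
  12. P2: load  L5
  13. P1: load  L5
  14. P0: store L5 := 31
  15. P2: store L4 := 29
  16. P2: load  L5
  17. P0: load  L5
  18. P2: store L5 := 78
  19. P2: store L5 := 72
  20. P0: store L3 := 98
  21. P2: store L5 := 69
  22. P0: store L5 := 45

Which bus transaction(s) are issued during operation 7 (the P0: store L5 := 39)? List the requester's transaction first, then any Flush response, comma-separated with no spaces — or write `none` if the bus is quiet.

bus = BusRdX,Flush

1. P2: load  L5  bus=[BusRd]  L5: P0=I P1=I P2=E  mem[L5]=80
2. P0: load  L5  bus=[BusRd]  L5: P0=S P1=I P2=S  mem[L5]=80
3. P1: store L5 := 21  bus=[BusRdX]  L5: P0=I P1=M P2=I  mem[L5]=80
4. P2: load  L1  bus=[BusRd]  L1: P0=I P1=I P2=E  mem[L1]=0
5. P0: store L4 := 60  bus=[BusRdX]  L4: P0=M P1=I P2=I  mem[L4]=60
6. P1: load  L5  bus=[-]  L5: P0=I P1=M P2=I  mem[L5]=80
7. P0: store L5 := 39  bus=[BusRdX,Flush]  L5: P0=M P1=I P2=I  mem[L5]=21
8. P0: store L5 := 76  bus=[-]  L5: P0=M P1=I P2=I  mem[L5]=21
9. P1: store L5 := 67  bus=[BusRdX,Flush]  L5: P0=I P1=M P2=I  mem[L5]=76
10. P1: store L5 := 80  bus=[-]  L5: P0=I P1=M P2=I  mem[L5]=76
11. P0: load  L2  bus=[BusRd]  L2: P0=E P1=I P2=I  mem[L2]=10
12. P2: load  L5  bus=[BusRd,Flush]  L5: P0=I P1=S P2=S  mem[L5]=80
13. P1: load  L5  bus=[-]  L5: P0=I P1=S P2=S  mem[L5]=80
14. P0: store L5 := 31  bus=[BusRdX]  L5: P0=M P1=I P2=I  mem[L5]=80
15. P2: store L4 := 29  bus=[BusRdX,Flush]  L4: P0=I P1=I P2=M  mem[L4]=60
16. P2: load  L5  bus=[BusRd,Flush]  L5: P0=S P1=I P2=S  mem[L5]=31
17. P0: load  L5  bus=[-]  L5: P0=S P1=I P2=S  mem[L5]=31
18. P2: store L5 := 78  bus=[BusUpgr]  L5: P0=I P1=I P2=M  mem[L5]=31
19. P2: store L5 := 72  bus=[-]  L5: P0=I P1=I P2=M  mem[L5]=31
20. P0: store L3 := 98  bus=[BusRdX]  L3: P0=M P1=I P2=I  mem[L3]=30
21. P2: store L5 := 69  bus=[-]  L5: P0=I P1=I P2=M  mem[L5]=31
22. P0: store L5 := 45  bus=[BusRdX,Flush]  L5: P0=M P1=I P2=I  mem[L5]=69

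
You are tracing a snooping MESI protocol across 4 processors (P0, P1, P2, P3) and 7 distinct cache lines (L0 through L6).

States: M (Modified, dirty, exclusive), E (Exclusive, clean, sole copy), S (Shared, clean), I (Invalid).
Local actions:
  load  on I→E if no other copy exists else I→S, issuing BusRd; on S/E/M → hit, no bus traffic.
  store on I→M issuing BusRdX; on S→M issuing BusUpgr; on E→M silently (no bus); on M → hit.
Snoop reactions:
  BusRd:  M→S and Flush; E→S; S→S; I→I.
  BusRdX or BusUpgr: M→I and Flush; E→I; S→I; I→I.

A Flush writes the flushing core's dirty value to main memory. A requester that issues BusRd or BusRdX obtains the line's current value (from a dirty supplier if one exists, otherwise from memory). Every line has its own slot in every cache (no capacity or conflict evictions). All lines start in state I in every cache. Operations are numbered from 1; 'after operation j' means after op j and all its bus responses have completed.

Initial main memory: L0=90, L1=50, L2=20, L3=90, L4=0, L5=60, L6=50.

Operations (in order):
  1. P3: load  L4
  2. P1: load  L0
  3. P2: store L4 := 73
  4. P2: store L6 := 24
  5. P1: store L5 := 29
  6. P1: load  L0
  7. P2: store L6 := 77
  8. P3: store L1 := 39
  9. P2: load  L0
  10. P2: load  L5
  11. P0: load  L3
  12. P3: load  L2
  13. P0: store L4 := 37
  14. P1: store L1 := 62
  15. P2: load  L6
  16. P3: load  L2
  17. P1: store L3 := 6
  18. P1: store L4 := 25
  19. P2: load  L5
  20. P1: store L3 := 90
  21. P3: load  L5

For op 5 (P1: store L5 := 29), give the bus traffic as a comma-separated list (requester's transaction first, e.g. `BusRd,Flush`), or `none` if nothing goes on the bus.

  op1 P3: load  L4 → I/I/I/E on L4; bus BusRd; mem=0
  op2 P1: load  L0 → I/E/I/I on L0; bus BusRd; mem=90
  op3 P2: store L4 := 73 → I/I/M/I on L4; bus BusRdX; mem=0
  op4 P2: store L6 := 24 → I/I/M/I on L6; bus BusRdX; mem=50
  op5 P1: store L5 := 29 → I/M/I/I on L5; bus BusRdX; mem=60
  op6 P1: load  L0 → I/E/I/I on L0; bus (none); mem=90
  op7 P2: store L6 := 77 → I/I/M/I on L6; bus (none); mem=50
  op8 P3: store L1 := 39 → I/I/I/M on L1; bus BusRdX; mem=50
  op9 P2: load  L0 → I/S/S/I on L0; bus BusRd; mem=90
  op10 P2: load  L5 → I/S/S/I on L5; bus BusRd Flush; mem=29
  op11 P0: load  L3 → E/I/I/I on L3; bus BusRd; mem=90
  op12 P3: load  L2 → I/I/I/E on L2; bus BusRd; mem=20
  op13 P0: store L4 := 37 → M/I/I/I on L4; bus BusRdX Flush; mem=73
  op14 P1: store L1 := 62 → I/M/I/I on L1; bus BusRdX Flush; mem=39
  op15 P2: load  L6 → I/I/M/I on L6; bus (none); mem=50
  op16 P3: load  L2 → I/I/I/E on L2; bus (none); mem=20
  op17 P1: store L3 := 6 → I/M/I/I on L3; bus BusRdX; mem=90
  op18 P1: store L4 := 25 → I/M/I/I on L4; bus BusRdX Flush; mem=37
  op19 P2: load  L5 → I/S/S/I on L5; bus (none); mem=29
  op20 P1: store L3 := 90 → I/M/I/I on L3; bus (none); mem=90
  op21 P3: load  L5 → I/S/S/S on L5; bus BusRd; mem=29

bus = BusRdX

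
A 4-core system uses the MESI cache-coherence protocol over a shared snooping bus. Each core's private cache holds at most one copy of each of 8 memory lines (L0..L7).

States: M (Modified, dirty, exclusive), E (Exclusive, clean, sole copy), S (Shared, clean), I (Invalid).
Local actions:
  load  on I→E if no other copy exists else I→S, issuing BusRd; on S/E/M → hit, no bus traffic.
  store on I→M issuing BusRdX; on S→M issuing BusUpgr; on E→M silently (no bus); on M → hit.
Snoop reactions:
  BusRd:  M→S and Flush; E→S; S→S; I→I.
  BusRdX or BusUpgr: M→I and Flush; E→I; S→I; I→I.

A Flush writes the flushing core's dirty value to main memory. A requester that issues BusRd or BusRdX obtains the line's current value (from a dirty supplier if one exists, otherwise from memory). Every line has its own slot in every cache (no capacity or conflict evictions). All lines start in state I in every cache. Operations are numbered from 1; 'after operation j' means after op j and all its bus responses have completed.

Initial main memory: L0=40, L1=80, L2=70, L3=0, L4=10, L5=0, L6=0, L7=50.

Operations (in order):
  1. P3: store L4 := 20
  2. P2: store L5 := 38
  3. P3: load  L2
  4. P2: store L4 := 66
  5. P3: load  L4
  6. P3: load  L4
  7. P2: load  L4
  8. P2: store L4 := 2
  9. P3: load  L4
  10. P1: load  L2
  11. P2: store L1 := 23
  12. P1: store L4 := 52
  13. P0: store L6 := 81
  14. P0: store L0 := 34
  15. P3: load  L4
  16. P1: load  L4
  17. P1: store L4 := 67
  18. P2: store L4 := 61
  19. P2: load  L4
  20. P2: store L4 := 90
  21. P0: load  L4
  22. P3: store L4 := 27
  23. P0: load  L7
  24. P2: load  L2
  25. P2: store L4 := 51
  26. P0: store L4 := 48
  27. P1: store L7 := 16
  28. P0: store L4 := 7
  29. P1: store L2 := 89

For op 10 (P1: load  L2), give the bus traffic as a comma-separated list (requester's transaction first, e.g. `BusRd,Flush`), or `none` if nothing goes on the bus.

bus = BusRd

[1] P3: store L4 := 20 | P0:I, P1:I, P2:I, P3:M(20) | bus: BusRdX
[2] P2: store L5 := 38 | P0:I, P1:I, P2:M(38), P3:I | bus: BusRdX
[3] P3: load  L2 | P0:I, P1:I, P2:I, P3:E(70) | bus: BusRd
[4] P2: store L4 := 66 | P0:I, P1:I, P2:M(66), P3:I | bus: BusRdX,Flush
[5] P3: load  L4 | P0:I, P1:I, P2:S(66), P3:S(66) | bus: BusRd,Flush
[6] P3: load  L4 | P0:I, P1:I, P2:S(66), P3:S(66) | bus: none
[7] P2: load  L4 | P0:I, P1:I, P2:S(66), P3:S(66) | bus: none
[8] P2: store L4 := 2 | P0:I, P1:I, P2:M(2), P3:I | bus: BusUpgr
[9] P3: load  L4 | P0:I, P1:I, P2:S(2), P3:S(2) | bus: BusRd,Flush
[10] P1: load  L2 | P0:I, P1:S(70), P2:I, P3:S(70) | bus: BusRd
[11] P2: store L1 := 23 | P0:I, P1:I, P2:M(23), P3:I | bus: BusRdX
[12] P1: store L4 := 52 | P0:I, P1:M(52), P2:I, P3:I | bus: BusRdX
[13] P0: store L6 := 81 | P0:M(81), P1:I, P2:I, P3:I | bus: BusRdX
[14] P0: store L0 := 34 | P0:M(34), P1:I, P2:I, P3:I | bus: BusRdX
[15] P3: load  L4 | P0:I, P1:S(52), P2:I, P3:S(52) | bus: BusRd,Flush
[16] P1: load  L4 | P0:I, P1:S(52), P2:I, P3:S(52) | bus: none
[17] P1: store L4 := 67 | P0:I, P1:M(67), P2:I, P3:I | bus: BusUpgr
[18] P2: store L4 := 61 | P0:I, P1:I, P2:M(61), P3:I | bus: BusRdX,Flush
[19] P2: load  L4 | P0:I, P1:I, P2:M(61), P3:I | bus: none
[20] P2: store L4 := 90 | P0:I, P1:I, P2:M(90), P3:I | bus: none
[21] P0: load  L4 | P0:S(90), P1:I, P2:S(90), P3:I | bus: BusRd,Flush
[22] P3: store L4 := 27 | P0:I, P1:I, P2:I, P3:M(27) | bus: BusRdX
[23] P0: load  L7 | P0:E(50), P1:I, P2:I, P3:I | bus: BusRd
[24] P2: load  L2 | P0:I, P1:S(70), P2:S(70), P3:S(70) | bus: BusRd
[25] P2: store L4 := 51 | P0:I, P1:I, P2:M(51), P3:I | bus: BusRdX,Flush
[26] P0: store L4 := 48 | P0:M(48), P1:I, P2:I, P3:I | bus: BusRdX,Flush
[27] P1: store L7 := 16 | P0:I, P1:M(16), P2:I, P3:I | bus: BusRdX
[28] P0: store L4 := 7 | P0:M(7), P1:I, P2:I, P3:I | bus: none
[29] P1: store L2 := 89 | P0:I, P1:M(89), P2:I, P3:I | bus: BusUpgr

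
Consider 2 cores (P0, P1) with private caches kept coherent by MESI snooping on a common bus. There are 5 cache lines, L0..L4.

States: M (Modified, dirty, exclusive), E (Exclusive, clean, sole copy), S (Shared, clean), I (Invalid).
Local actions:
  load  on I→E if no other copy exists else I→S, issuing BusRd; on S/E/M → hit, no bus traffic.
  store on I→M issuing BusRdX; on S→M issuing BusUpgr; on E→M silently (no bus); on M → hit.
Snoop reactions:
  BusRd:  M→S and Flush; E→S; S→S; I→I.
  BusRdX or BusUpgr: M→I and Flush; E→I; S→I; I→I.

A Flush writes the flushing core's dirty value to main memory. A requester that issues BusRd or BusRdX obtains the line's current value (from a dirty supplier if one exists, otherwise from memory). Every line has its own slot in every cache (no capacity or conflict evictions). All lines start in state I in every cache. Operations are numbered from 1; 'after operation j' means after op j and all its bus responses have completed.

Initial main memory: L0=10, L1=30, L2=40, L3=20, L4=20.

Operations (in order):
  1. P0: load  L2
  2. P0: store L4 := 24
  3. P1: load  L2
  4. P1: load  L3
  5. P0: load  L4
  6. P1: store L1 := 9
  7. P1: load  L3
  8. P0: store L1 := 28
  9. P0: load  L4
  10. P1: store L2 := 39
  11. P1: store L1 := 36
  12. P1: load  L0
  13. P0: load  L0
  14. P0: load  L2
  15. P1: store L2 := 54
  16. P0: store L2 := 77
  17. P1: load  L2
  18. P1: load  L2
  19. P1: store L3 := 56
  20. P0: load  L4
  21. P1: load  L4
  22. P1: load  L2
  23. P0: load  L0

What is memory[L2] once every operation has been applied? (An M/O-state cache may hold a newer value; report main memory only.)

memory[L2] = 77

step 1: P0: load  L2  ⟶  EI  (L2)  txn=BusRd  M[L2]=40
step 2: P0: store L4 := 24  ⟶  MI  (L4)  txn=BusRdX  M[L4]=20
step 3: P1: load  L2  ⟶  SS  (L2)  txn=BusRd  M[L2]=40
step 4: P1: load  L3  ⟶  IE  (L3)  txn=BusRd  M[L3]=20
step 5: P0: load  L4  ⟶  MI  (L4)  txn=∅  M[L4]=20
step 6: P1: store L1 := 9  ⟶  IM  (L1)  txn=BusRdX  M[L1]=30
step 7: P1: load  L3  ⟶  IE  (L3)  txn=∅  M[L3]=20
step 8: P0: store L1 := 28  ⟶  MI  (L1)  txn=BusRdX+Flush  M[L1]=9
step 9: P0: load  L4  ⟶  MI  (L4)  txn=∅  M[L4]=20
step 10: P1: store L2 := 39  ⟶  IM  (L2)  txn=BusUpgr  M[L2]=40
step 11: P1: store L1 := 36  ⟶  IM  (L1)  txn=BusRdX+Flush  M[L1]=28
step 12: P1: load  L0  ⟶  IE  (L0)  txn=BusRd  M[L0]=10
step 13: P0: load  L0  ⟶  SS  (L0)  txn=BusRd  M[L0]=10
step 14: P0: load  L2  ⟶  SS  (L2)  txn=BusRd+Flush  M[L2]=39
step 15: P1: store L2 := 54  ⟶  IM  (L2)  txn=BusUpgr  M[L2]=39
step 16: P0: store L2 := 77  ⟶  MI  (L2)  txn=BusRdX+Flush  M[L2]=54
step 17: P1: load  L2  ⟶  SS  (L2)  txn=BusRd+Flush  M[L2]=77
step 18: P1: load  L2  ⟶  SS  (L2)  txn=∅  M[L2]=77
step 19: P1: store L3 := 56  ⟶  IM  (L3)  txn=∅  M[L3]=20
step 20: P0: load  L4  ⟶  MI  (L4)  txn=∅  M[L4]=20
step 21: P1: load  L4  ⟶  SS  (L4)  txn=BusRd+Flush  M[L4]=24
step 22: P1: load  L2  ⟶  SS  (L2)  txn=∅  M[L2]=77
step 23: P0: load  L0  ⟶  SS  (L0)  txn=∅  M[L0]=10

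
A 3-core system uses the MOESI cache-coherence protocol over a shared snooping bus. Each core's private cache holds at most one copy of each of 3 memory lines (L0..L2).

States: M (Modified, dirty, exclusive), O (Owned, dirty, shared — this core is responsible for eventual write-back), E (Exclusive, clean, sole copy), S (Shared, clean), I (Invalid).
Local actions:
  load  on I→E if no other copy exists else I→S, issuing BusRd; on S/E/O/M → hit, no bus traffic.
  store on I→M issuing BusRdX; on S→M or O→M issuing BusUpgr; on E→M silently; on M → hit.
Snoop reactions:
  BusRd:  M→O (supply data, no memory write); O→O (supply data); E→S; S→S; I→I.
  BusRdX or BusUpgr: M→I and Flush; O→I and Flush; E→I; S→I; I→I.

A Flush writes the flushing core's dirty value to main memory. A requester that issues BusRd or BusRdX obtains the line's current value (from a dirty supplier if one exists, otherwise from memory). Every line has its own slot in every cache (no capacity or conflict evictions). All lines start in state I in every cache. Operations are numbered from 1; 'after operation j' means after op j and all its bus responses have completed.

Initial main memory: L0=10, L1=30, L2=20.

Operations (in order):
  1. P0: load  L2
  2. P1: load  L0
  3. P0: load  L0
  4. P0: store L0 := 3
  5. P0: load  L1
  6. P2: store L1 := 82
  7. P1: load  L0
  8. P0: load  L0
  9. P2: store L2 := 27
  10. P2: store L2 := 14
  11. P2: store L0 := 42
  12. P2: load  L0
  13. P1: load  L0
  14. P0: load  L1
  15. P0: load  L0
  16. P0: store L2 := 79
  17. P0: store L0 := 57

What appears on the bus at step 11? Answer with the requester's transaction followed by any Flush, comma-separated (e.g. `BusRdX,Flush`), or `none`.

bus = BusRdX,Flush

  op1 P0: load  L2 → E/I/I on L2; bus BusRd; mem=20
  op2 P1: load  L0 → I/E/I on L0; bus BusRd; mem=10
  op3 P0: load  L0 → S/S/I on L0; bus BusRd; mem=10
  op4 P0: store L0 := 3 → M/I/I on L0; bus BusUpgr; mem=10
  op5 P0: load  L1 → E/I/I on L1; bus BusRd; mem=30
  op6 P2: store L1 := 82 → I/I/M on L1; bus BusRdX; mem=30
  op7 P1: load  L0 → O/S/I on L0; bus BusRd; mem=10
  op8 P0: load  L0 → O/S/I on L0; bus (none); mem=10
  op9 P2: store L2 := 27 → I/I/M on L2; bus BusRdX; mem=20
  op10 P2: store L2 := 14 → I/I/M on L2; bus (none); mem=20
  op11 P2: store L0 := 42 → I/I/M on L0; bus BusRdX Flush; mem=3
  op12 P2: load  L0 → I/I/M on L0; bus (none); mem=3
  op13 P1: load  L0 → I/S/O on L0; bus BusRd; mem=3
  op14 P0: load  L1 → S/I/O on L1; bus BusRd; mem=30
  op15 P0: load  L0 → S/S/O on L0; bus BusRd; mem=3
  op16 P0: store L2 := 79 → M/I/I on L2; bus BusRdX Flush; mem=14
  op17 P0: store L0 := 57 → M/I/I on L0; bus BusUpgr Flush; mem=42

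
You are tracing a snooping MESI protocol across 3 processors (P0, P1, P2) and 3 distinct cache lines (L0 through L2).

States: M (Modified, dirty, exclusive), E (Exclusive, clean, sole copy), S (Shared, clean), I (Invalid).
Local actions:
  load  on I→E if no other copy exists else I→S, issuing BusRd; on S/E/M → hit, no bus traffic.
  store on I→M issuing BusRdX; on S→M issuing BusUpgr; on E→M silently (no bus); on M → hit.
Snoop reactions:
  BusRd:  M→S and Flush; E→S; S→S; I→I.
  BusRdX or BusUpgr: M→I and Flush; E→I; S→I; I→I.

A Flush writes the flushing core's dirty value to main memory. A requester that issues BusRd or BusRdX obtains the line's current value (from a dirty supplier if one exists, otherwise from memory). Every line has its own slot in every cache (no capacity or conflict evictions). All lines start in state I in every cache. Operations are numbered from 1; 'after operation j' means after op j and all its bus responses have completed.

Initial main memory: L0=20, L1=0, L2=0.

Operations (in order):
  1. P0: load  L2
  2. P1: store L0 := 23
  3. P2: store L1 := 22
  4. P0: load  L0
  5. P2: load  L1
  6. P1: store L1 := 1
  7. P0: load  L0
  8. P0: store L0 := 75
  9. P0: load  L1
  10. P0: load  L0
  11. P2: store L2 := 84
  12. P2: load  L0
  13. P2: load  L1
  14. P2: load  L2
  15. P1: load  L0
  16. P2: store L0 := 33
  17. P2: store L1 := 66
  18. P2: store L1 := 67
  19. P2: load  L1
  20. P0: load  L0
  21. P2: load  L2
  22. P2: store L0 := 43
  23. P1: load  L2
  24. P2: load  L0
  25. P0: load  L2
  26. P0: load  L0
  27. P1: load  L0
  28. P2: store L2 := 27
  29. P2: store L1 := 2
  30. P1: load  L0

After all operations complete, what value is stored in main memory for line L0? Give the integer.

step 1: P0: load  L2  ⟶  EII  (L2)  txn=BusRd  M[L2]=0
step 2: P1: store L0 := 23  ⟶  IMI  (L0)  txn=BusRdX  M[L0]=20
step 3: P2: store L1 := 22  ⟶  IIM  (L1)  txn=BusRdX  M[L1]=0
step 4: P0: load  L0  ⟶  SSI  (L0)  txn=BusRd+Flush  M[L0]=23
step 5: P2: load  L1  ⟶  IIM  (L1)  txn=∅  M[L1]=0
step 6: P1: store L1 := 1  ⟶  IMI  (L1)  txn=BusRdX+Flush  M[L1]=22
step 7: P0: load  L0  ⟶  SSI  (L0)  txn=∅  M[L0]=23
step 8: P0: store L0 := 75  ⟶  MII  (L0)  txn=BusUpgr  M[L0]=23
step 9: P0: load  L1  ⟶  SSI  (L1)  txn=BusRd+Flush  M[L1]=1
step 10: P0: load  L0  ⟶  MII  (L0)  txn=∅  M[L0]=23
step 11: P2: store L2 := 84  ⟶  IIM  (L2)  txn=BusRdX  M[L2]=0
step 12: P2: load  L0  ⟶  SIS  (L0)  txn=BusRd+Flush  M[L0]=75
step 13: P2: load  L1  ⟶  SSS  (L1)  txn=BusRd  M[L1]=1
step 14: P2: load  L2  ⟶  IIM  (L2)  txn=∅  M[L2]=0
step 15: P1: load  L0  ⟶  SSS  (L0)  txn=BusRd  M[L0]=75
step 16: P2: store L0 := 33  ⟶  IIM  (L0)  txn=BusUpgr  M[L0]=75
step 17: P2: store L1 := 66  ⟶  IIM  (L1)  txn=BusUpgr  M[L1]=1
step 18: P2: store L1 := 67  ⟶  IIM  (L1)  txn=∅  M[L1]=1
step 19: P2: load  L1  ⟶  IIM  (L1)  txn=∅  M[L1]=1
step 20: P0: load  L0  ⟶  SIS  (L0)  txn=BusRd+Flush  M[L0]=33
step 21: P2: load  L2  ⟶  IIM  (L2)  txn=∅  M[L2]=0
step 22: P2: store L0 := 43  ⟶  IIM  (L0)  txn=BusUpgr  M[L0]=33
step 23: P1: load  L2  ⟶  ISS  (L2)  txn=BusRd+Flush  M[L2]=84
step 24: P2: load  L0  ⟶  IIM  (L0)  txn=∅  M[L0]=33
step 25: P0: load  L2  ⟶  SSS  (L2)  txn=BusRd  M[L2]=84
step 26: P0: load  L0  ⟶  SIS  (L0)  txn=BusRd+Flush  M[L0]=43
step 27: P1: load  L0  ⟶  SSS  (L0)  txn=BusRd  M[L0]=43
step 28: P2: store L2 := 27  ⟶  IIM  (L2)  txn=BusUpgr  M[L2]=84
step 29: P2: store L1 := 2  ⟶  IIM  (L1)  txn=∅  M[L1]=1
step 30: P1: load  L0  ⟶  SSS  (L0)  txn=∅  M[L0]=43

memory[L0] = 43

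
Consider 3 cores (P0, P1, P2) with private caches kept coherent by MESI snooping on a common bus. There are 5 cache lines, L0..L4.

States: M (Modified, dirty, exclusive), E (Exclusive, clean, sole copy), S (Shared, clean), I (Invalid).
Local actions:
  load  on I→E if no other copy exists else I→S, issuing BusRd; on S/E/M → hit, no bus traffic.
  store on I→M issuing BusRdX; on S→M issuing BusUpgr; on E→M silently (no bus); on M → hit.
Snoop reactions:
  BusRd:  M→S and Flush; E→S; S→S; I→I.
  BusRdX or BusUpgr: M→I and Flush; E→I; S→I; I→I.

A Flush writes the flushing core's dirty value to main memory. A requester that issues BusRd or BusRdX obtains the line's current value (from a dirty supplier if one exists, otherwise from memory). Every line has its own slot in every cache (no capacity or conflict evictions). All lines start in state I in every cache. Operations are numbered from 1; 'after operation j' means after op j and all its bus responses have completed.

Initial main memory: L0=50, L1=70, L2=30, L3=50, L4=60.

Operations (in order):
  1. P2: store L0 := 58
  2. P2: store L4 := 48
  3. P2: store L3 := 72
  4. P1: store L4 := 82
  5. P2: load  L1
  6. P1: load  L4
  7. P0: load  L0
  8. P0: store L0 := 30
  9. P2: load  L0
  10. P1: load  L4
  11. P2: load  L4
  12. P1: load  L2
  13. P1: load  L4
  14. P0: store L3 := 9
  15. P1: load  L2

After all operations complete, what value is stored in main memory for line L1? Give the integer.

step 1: P2: store L0 := 58  ⟶  IIM  (L0)  txn=BusRdX  M[L0]=50
step 2: P2: store L4 := 48  ⟶  IIM  (L4)  txn=BusRdX  M[L4]=60
step 3: P2: store L3 := 72  ⟶  IIM  (L3)  txn=BusRdX  M[L3]=50
step 4: P1: store L4 := 82  ⟶  IMI  (L4)  txn=BusRdX+Flush  M[L4]=48
step 5: P2: load  L1  ⟶  IIE  (L1)  txn=BusRd  M[L1]=70
step 6: P1: load  L4  ⟶  IMI  (L4)  txn=∅  M[L4]=48
step 7: P0: load  L0  ⟶  SIS  (L0)  txn=BusRd+Flush  M[L0]=58
step 8: P0: store L0 := 30  ⟶  MII  (L0)  txn=BusUpgr  M[L0]=58
step 9: P2: load  L0  ⟶  SIS  (L0)  txn=BusRd+Flush  M[L0]=30
step 10: P1: load  L4  ⟶  IMI  (L4)  txn=∅  M[L4]=48
step 11: P2: load  L4  ⟶  ISS  (L4)  txn=BusRd+Flush  M[L4]=82
step 12: P1: load  L2  ⟶  IEI  (L2)  txn=BusRd  M[L2]=30
step 13: P1: load  L4  ⟶  ISS  (L4)  txn=∅  M[L4]=82
step 14: P0: store L3 := 9  ⟶  MII  (L3)  txn=BusRdX+Flush  M[L3]=72
step 15: P1: load  L2  ⟶  IEI  (L2)  txn=∅  M[L2]=30

memory[L1] = 70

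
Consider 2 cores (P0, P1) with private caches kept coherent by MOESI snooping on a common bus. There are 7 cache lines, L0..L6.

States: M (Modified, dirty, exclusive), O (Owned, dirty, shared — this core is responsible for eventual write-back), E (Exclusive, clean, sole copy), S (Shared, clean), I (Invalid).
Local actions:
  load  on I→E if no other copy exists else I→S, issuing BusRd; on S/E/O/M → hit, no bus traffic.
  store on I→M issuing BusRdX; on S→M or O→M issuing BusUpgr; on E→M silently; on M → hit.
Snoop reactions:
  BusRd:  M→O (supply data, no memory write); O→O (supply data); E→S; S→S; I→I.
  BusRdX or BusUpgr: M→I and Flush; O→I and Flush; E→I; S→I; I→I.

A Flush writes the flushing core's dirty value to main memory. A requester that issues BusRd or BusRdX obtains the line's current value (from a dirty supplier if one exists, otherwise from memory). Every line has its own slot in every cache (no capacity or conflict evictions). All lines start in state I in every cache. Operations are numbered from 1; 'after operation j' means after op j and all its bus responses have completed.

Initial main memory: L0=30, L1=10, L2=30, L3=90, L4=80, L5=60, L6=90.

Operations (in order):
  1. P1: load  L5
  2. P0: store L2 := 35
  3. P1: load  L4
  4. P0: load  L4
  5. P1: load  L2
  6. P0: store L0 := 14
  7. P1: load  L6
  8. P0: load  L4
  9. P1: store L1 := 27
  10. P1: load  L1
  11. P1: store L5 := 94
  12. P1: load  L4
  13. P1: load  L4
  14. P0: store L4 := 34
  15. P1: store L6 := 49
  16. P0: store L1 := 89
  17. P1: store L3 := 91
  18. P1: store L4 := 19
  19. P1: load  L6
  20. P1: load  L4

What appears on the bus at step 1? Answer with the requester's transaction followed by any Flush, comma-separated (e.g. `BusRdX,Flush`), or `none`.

bus = BusRd

1. P1: load  L5  bus=[BusRd]  L5: P0=I P1=E  mem[L5]=60
2. P0: store L2 := 35  bus=[BusRdX]  L2: P0=M P1=I  mem[L2]=30
3. P1: load  L4  bus=[BusRd]  L4: P0=I P1=E  mem[L4]=80
4. P0: load  L4  bus=[BusRd]  L4: P0=S P1=S  mem[L4]=80
5. P1: load  L2  bus=[BusRd]  L2: P0=O P1=S  mem[L2]=30
6. P0: store L0 := 14  bus=[BusRdX]  L0: P0=M P1=I  mem[L0]=30
7. P1: load  L6  bus=[BusRd]  L6: P0=I P1=E  mem[L6]=90
8. P0: load  L4  bus=[-]  L4: P0=S P1=S  mem[L4]=80
9. P1: store L1 := 27  bus=[BusRdX]  L1: P0=I P1=M  mem[L1]=10
10. P1: load  L1  bus=[-]  L1: P0=I P1=M  mem[L1]=10
11. P1: store L5 := 94  bus=[-]  L5: P0=I P1=M  mem[L5]=60
12. P1: load  L4  bus=[-]  L4: P0=S P1=S  mem[L4]=80
13. P1: load  L4  bus=[-]  L4: P0=S P1=S  mem[L4]=80
14. P0: store L4 := 34  bus=[BusUpgr]  L4: P0=M P1=I  mem[L4]=80
15. P1: store L6 := 49  bus=[-]  L6: P0=I P1=M  mem[L6]=90
16. P0: store L1 := 89  bus=[BusRdX,Flush]  L1: P0=M P1=I  mem[L1]=27
17. P1: store L3 := 91  bus=[BusRdX]  L3: P0=I P1=M  mem[L3]=90
18. P1: store L4 := 19  bus=[BusRdX,Flush]  L4: P0=I P1=M  mem[L4]=34
19. P1: load  L6  bus=[-]  L6: P0=I P1=M  mem[L6]=90
20. P1: load  L4  bus=[-]  L4: P0=I P1=M  mem[L4]=34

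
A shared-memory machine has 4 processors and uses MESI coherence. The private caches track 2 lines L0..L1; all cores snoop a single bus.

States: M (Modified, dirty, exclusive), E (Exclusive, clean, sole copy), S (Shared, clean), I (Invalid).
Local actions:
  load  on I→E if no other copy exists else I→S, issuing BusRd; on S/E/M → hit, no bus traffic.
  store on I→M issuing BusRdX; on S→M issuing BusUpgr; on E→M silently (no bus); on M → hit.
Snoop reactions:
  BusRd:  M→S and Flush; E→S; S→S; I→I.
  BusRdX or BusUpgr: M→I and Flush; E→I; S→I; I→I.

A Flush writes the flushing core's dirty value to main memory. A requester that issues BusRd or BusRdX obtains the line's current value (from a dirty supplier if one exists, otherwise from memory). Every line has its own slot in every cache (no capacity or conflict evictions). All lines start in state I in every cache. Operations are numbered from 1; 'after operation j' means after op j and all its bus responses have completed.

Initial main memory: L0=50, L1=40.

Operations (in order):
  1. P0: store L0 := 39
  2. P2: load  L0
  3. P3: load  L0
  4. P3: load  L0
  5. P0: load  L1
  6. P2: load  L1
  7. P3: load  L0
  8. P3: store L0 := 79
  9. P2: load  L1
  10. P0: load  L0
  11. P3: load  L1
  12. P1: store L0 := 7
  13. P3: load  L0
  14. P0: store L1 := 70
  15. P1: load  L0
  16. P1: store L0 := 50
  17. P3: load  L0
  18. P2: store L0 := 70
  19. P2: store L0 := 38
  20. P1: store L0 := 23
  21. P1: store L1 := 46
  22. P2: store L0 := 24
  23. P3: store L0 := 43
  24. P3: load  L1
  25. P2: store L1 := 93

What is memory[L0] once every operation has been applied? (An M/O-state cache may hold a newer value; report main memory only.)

  op1 P0: store L0 := 39 → M/I/I/I on L0; bus BusRdX; mem=50
  op2 P2: load  L0 → S/I/S/I on L0; bus BusRd Flush; mem=39
  op3 P3: load  L0 → S/I/S/S on L0; bus BusRd; mem=39
  op4 P3: load  L0 → S/I/S/S on L0; bus (none); mem=39
  op5 P0: load  L1 → E/I/I/I on L1; bus BusRd; mem=40
  op6 P2: load  L1 → S/I/S/I on L1; bus BusRd; mem=40
  op7 P3: load  L0 → S/I/S/S on L0; bus (none); mem=39
  op8 P3: store L0 := 79 → I/I/I/M on L0; bus BusUpgr; mem=39
  op9 P2: load  L1 → S/I/S/I on L1; bus (none); mem=40
  op10 P0: load  L0 → S/I/I/S on L0; bus BusRd Flush; mem=79
  op11 P3: load  L1 → S/I/S/S on L1; bus BusRd; mem=40
  op12 P1: store L0 := 7 → I/M/I/I on L0; bus BusRdX; mem=79
  op13 P3: load  L0 → I/S/I/S on L0; bus BusRd Flush; mem=7
  op14 P0: store L1 := 70 → M/I/I/I on L1; bus BusUpgr; mem=40
  op15 P1: load  L0 → I/S/I/S on L0; bus (none); mem=7
  op16 P1: store L0 := 50 → I/M/I/I on L0; bus BusUpgr; mem=7
  op17 P3: load  L0 → I/S/I/S on L0; bus BusRd Flush; mem=50
  op18 P2: store L0 := 70 → I/I/M/I on L0; bus BusRdX; mem=50
  op19 P2: store L0 := 38 → I/I/M/I on L0; bus (none); mem=50
  op20 P1: store L0 := 23 → I/M/I/I on L0; bus BusRdX Flush; mem=38
  op21 P1: store L1 := 46 → I/M/I/I on L1; bus BusRdX Flush; mem=70
  op22 P2: store L0 := 24 → I/I/M/I on L0; bus BusRdX Flush; mem=23
  op23 P3: store L0 := 43 → I/I/I/M on L0; bus BusRdX Flush; mem=24
  op24 P3: load  L1 → I/S/I/S on L1; bus BusRd Flush; mem=46
  op25 P2: store L1 := 93 → I/I/M/I on L1; bus BusRdX; mem=46

memory[L0] = 24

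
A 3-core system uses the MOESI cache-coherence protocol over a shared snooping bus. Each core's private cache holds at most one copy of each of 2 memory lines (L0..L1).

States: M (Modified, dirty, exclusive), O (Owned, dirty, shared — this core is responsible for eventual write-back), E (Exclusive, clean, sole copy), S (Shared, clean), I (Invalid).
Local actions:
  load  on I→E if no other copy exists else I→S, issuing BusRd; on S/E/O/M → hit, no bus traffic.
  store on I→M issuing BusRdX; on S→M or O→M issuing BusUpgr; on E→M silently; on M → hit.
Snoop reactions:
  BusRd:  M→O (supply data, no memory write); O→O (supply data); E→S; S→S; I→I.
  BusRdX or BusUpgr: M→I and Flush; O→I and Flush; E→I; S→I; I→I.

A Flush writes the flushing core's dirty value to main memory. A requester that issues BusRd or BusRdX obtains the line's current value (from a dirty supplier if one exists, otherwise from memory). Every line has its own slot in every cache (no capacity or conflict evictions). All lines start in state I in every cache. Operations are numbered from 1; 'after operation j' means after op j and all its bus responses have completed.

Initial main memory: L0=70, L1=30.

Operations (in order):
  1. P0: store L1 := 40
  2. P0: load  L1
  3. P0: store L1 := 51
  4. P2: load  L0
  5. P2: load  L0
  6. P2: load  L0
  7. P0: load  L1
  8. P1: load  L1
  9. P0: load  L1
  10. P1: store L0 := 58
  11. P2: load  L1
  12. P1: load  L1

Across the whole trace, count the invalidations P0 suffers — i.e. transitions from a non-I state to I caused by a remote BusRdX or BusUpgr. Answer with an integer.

step 1: P0: store L1 := 40  ⟶  MII  (L1)  txn=BusRdX  M[L1]=30
step 2: P0: load  L1  ⟶  MII  (L1)  txn=∅  M[L1]=30
step 3: P0: store L1 := 51  ⟶  MII  (L1)  txn=∅  M[L1]=30
step 4: P2: load  L0  ⟶  IIE  (L0)  txn=BusRd  M[L0]=70
step 5: P2: load  L0  ⟶  IIE  (L0)  txn=∅  M[L0]=70
step 6: P2: load  L0  ⟶  IIE  (L0)  txn=∅  M[L0]=70
step 7: P0: load  L1  ⟶  MII  (L1)  txn=∅  M[L1]=30
step 8: P1: load  L1  ⟶  OSI  (L1)  txn=BusRd  M[L1]=30
step 9: P0: load  L1  ⟶  OSI  (L1)  txn=∅  M[L1]=30
step 10: P1: store L0 := 58  ⟶  IMI  (L0)  txn=BusRdX  M[L0]=70
step 11: P2: load  L1  ⟶  OSS  (L1)  txn=BusRd  M[L1]=30
step 12: P1: load  L1  ⟶  OSS  (L1)  txn=∅  M[L1]=30

invalidations = 0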